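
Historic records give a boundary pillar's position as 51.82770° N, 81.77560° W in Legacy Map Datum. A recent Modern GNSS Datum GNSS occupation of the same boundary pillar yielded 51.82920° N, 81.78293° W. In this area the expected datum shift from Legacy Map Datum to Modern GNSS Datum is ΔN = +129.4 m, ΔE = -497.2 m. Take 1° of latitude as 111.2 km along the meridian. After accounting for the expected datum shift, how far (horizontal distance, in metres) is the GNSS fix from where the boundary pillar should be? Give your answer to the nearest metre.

38 m

Observed coordinate differences: Δφ = +0.00150°, Δλ = -0.00733°.
Converting to metres (1° lat = 111200 m, cos φ = 0.618028): observed ΔN = 166.8 m, observed ΔE = -503.8 m.
Subtracting the expected shift leaves a residual of 166.8 − (129.4) = 37.4 m north and -503.8 − (-497.2) = -6.6 m east.
Residual distance = √(37.4² + (-6.6)²) = 38.0 m.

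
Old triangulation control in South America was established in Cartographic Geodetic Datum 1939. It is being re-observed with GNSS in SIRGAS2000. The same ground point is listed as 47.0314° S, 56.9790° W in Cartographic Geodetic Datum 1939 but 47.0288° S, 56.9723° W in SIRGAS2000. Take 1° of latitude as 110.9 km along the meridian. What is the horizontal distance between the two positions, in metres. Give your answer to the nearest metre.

Δφ = -47.0288° − -47.0314° = +0.0026°; Δλ = -56.9723° − -56.9790° = +0.0067°.
ΔN = Δφ × 110900 = 288.3 m; ΔE = Δλ × 110900 × cos(-47.0314°) = +0.0067 × 110900 × 0.681597 = 506.4 m.
Distance = √(ΔE² + ΔN²) = √(506.4² + 288.3²) = 582.8 m.

583 m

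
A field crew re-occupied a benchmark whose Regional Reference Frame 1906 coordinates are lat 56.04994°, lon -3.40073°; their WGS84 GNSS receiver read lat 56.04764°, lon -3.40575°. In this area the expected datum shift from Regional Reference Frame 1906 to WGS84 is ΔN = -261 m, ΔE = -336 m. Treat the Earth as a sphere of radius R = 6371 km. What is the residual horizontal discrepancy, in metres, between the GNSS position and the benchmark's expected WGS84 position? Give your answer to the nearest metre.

Observed coordinate differences: Δφ = -0.00230°, Δλ = -0.00502°.
Converting to metres (1° lat = 111195 m, cos φ = 0.558470): observed ΔN = -255.7 m, observed ΔE = -311.7 m.
Subtracting the expected shift leaves a residual of -255.7 − (-261) = 5.3 m north and -311.7 − (-336) = 24.3 m east.
Residual distance = √(5.3² + 24.3²) = 24.8 m.

25 m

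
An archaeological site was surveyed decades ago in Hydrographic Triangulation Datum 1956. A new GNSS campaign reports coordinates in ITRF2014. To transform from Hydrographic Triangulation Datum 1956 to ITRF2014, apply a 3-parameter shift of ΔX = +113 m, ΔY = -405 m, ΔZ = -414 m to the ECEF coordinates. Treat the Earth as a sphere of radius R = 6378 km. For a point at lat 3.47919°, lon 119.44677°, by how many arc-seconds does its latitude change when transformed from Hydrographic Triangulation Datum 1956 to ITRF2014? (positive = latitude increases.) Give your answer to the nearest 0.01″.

sin φ = 0.060686, cos φ = 0.998157, sin λ = 0.870813, cos λ = -0.491615.
North component: ΔN = −sin φ cos λ·ΔX − sin φ sin λ·ΔY + cos φ·ΔZ = −(0.060686)(-0.491615)(113) − (0.060686)(0.870813)(-405) + (0.998157)(-414) = -388.46 m.
1° of latitude spans πR/180 = 111317 m, so Δφ = -388.46 / 111317 × 3600 = -12.563″.

Δφ = -12.56″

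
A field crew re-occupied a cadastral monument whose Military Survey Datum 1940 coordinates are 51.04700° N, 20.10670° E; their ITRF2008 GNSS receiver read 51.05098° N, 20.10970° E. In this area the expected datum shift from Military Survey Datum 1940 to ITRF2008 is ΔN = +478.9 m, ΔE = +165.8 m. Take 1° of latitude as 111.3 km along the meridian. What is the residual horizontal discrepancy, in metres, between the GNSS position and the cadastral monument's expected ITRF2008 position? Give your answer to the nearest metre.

Observed coordinate differences: Δφ = +0.00398°, Δλ = +0.00300°.
Converting to metres (1° lat = 111300 m, cos φ = 0.628683): observed ΔN = 443.0 m, observed ΔE = 209.9 m.
Subtracting the expected shift leaves a residual of 443.0 − (478.9) = -35.9 m north and 209.9 − (165.8) = 44.1 m east.
Residual distance = √((-35.9)² + 44.1²) = 56.9 m.

57 m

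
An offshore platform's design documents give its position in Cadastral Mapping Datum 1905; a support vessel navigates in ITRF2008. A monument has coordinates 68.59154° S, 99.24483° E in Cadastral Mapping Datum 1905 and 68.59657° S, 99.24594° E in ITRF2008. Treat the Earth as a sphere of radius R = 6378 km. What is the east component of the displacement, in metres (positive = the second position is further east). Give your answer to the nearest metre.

Δφ = -68.59657° − -68.59154° = -0.00503°; Δλ = 99.24594° − 99.24483° = +0.00111°.
1° along a meridian = πR/180 = 111317 m.
ΔN = Δφ × 111317 = -559.9 m; ΔE = Δλ × 111317 × cos(-68.59154°) = +0.00111 × 111317 × 0.365014 = 45.1 m.

ΔE = 45 m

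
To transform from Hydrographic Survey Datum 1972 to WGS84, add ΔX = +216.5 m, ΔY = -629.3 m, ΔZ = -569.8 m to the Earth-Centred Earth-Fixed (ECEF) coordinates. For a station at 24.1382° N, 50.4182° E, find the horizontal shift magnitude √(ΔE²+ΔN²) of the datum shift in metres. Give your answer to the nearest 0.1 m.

At φ = 24.1382°, λ = 50.4182°: sin φ = 0.408939, cos φ = 0.912562, sin λ = 0.770716, cos λ = 0.637179.
ΔE = −sin λ·ΔX + cos λ·ΔY = −(0.770716)·(216.5) + (0.637179)·(-629.3) = -567.84 m.
ΔN = −sin φ cos λ·ΔX − sin φ sin λ·ΔY + cos φ·ΔZ = −(0.408939)(0.637179)(216.5) − (0.408939)(0.770716)(-629.3) + (0.912562)(-569.8) = -378.05 m.
Horizontal magnitude = √(ΔE² + ΔN²) = √((-567.84)² + (-378.05)²) = 682.17 m.

682.2 m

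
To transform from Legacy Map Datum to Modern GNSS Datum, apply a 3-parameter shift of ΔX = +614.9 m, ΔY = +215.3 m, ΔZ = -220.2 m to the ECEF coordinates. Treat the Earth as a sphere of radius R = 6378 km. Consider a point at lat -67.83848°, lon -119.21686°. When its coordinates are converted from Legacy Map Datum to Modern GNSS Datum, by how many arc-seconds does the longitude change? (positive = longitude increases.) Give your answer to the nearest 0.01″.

Δλ = 37.00″

sin φ = -0.926124, cos φ = 0.377219, sin λ = -0.872778, cos λ = -0.488117.
East component: ΔE = −sin λ·ΔX + cos λ·ΔY = −(-0.872778)(614.9) + (-0.488117)(215.3) = 431.58 m.
1° of latitude spans πR/180 = 111317 m; at latitude φ, 1° of longitude spans that × cos φ = 41990.9 m, so Δλ = 431.58 / 41990.9 × 3600 = 37.001″.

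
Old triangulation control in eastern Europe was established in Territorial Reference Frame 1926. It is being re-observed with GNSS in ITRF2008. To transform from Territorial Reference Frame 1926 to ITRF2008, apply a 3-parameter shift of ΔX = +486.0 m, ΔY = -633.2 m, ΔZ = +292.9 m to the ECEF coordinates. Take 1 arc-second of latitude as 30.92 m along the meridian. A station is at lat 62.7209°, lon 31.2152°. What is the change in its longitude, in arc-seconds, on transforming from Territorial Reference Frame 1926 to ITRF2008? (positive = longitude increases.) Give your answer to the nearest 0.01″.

Δλ = -55.99″

sin φ = 0.888784, cos φ = 0.458325, sin λ = 0.518254, cos λ = 0.855227.
East component: ΔE = −sin λ·ΔX + cos λ·ΔY = −(0.518254)(486.0) + (0.855227)(-633.2) = -793.40 m.
1° of latitude spans 3600 × 30.92 = 111312 m; at latitude φ, 1° of longitude spans that × cos φ = 51017.1 m, so Δλ = -793.40 / 51017.1 × 3600 = -55.986″.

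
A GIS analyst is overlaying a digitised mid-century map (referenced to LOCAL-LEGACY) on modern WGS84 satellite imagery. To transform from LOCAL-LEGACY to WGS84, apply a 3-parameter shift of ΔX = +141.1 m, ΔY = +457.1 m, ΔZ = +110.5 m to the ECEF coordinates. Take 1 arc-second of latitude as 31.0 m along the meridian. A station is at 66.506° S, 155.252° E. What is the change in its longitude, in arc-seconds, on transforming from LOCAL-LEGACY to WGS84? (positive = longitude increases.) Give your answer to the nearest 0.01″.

sin φ = -0.917102, cos φ = 0.398653, sin λ = 0.418628, cos λ = -0.908158.
East component: ΔE = −sin λ·ΔX + cos λ·ΔY = −(0.418628)(141.1) + (-0.908158)(457.1) = -474.19 m.
1° of latitude spans 3600 × 31.00 = 111600 m; at latitude φ, 1° of longitude spans that × cos φ = 44489.7 m, so Δλ = -474.19 / 44489.7 × 3600 = -38.370″.

Δλ = -38.37″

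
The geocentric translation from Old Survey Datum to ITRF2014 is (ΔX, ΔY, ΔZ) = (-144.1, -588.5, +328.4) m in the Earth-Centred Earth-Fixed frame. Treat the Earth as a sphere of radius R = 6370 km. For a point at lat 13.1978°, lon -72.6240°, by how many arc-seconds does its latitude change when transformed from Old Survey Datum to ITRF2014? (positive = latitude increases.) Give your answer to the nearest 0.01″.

sin φ = 0.228313, cos φ = 0.973588, sin λ = -0.954366, cos λ = 0.298641.
North component: ΔN = −sin φ cos λ·ΔX − sin φ sin λ·ΔY + cos φ·ΔZ = −(0.228313)(0.298641)(-144.1) − (0.228313)(-0.954366)(-588.5) + (0.973588)(328.4) = 201.32 m.
1° of latitude spans πR/180 = 111177 m, so Δφ = 201.32 / 111177 × 3600 = 6.519″.

Δφ = 6.52″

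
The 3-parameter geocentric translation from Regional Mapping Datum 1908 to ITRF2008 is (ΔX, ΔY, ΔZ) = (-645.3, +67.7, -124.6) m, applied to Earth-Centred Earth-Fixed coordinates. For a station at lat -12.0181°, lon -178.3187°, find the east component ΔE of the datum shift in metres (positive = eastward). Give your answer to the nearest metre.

ΔE = -87 m

The local east axis at (φ, λ) is (−sin λ, cos λ, 0), so ΔE = −sin(-178.3187°)·(-645.3) + cos(-178.3187°)·67.7 = -86.60 m.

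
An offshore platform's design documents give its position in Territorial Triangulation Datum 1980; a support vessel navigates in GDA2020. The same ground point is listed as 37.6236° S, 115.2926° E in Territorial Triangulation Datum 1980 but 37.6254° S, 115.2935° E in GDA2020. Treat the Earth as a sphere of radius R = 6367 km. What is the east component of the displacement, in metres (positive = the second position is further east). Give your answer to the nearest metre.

Δφ = -37.6254° − -37.6236° = -0.0018°; Δλ = 115.2935° − 115.2926° = +0.0009°.
1° along a meridian = πR/180 = 111125 m.
ΔN = Δφ × 111125 = -200.0 m; ΔE = Δλ × 111125 × cos(-37.6236°) = +0.0009 × 111125 × 0.792038 = 79.2 m.

ΔE = 79 m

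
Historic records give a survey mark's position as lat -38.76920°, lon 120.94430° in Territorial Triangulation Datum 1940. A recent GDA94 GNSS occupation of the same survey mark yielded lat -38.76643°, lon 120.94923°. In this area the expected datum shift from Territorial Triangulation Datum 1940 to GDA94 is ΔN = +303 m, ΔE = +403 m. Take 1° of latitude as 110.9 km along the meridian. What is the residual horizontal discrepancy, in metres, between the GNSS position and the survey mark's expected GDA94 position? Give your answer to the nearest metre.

Observed coordinate differences: Δφ = +0.00277°, Δλ = +0.00493°.
Converting to metres (1° lat = 110900 m, cos φ = 0.779675): observed ΔN = 307.2 m, observed ΔE = 426.3 m.
Subtracting the expected shift leaves a residual of 307.2 − (303) = 4.2 m north and 426.3 − (403) = 23.3 m east.
Residual distance = √(4.2² + 23.3²) = 23.7 m.

24 m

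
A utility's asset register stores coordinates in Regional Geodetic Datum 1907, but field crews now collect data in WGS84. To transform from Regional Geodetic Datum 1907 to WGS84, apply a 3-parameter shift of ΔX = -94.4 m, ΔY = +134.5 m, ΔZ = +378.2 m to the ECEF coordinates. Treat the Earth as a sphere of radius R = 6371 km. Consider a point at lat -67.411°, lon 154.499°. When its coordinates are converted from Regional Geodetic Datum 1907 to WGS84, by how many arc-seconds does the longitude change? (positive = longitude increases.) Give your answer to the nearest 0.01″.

Δλ = -6.81″

sin φ = -0.923284, cos φ = 0.384118, sin λ = 0.430527, cos λ = -0.902578.
East component: ΔE = −sin λ·ΔX + cos λ·ΔY = −(0.430527)(-94.4) + (-0.902578)(134.5) = -80.75 m.
1° of latitude spans πR/180 = 111195 m; at latitude φ, 1° of longitude spans that × cos φ = 42712.0 m, so Δλ = -80.75 / 42712.0 × 3600 = -6.806″.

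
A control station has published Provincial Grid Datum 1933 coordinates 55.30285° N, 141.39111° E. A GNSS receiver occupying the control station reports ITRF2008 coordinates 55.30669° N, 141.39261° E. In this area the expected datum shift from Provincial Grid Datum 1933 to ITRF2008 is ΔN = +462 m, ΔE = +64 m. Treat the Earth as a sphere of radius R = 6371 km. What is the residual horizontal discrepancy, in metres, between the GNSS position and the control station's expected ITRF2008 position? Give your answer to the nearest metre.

Observed coordinate differences: Δφ = +0.00384°, Δλ = +0.00150°.
Converting to metres (1° lat = 111195 m, cos φ = 0.569239): observed ΔN = 427.0 m, observed ΔE = 94.9 m.
Subtracting the expected shift leaves a residual of 427.0 − (462) = -35.0 m north and 94.9 − (64) = 30.9 m east.
Residual distance = √((-35.0)² + 30.9²) = 46.7 m.

47 m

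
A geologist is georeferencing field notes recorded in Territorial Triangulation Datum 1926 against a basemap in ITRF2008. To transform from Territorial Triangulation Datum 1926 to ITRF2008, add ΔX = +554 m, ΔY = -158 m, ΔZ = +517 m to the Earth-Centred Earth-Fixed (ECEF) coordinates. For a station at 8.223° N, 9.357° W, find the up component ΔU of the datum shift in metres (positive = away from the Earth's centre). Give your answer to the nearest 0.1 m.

ΔU = 640.4 m

At φ = 8.223°, λ = -9.357°: sin φ = 0.143026, cos φ = 0.989719, sin λ = -0.162586, cos λ = 0.986694.
ΔU = cos φ cos λ·ΔX + cos φ sin λ·ΔY + sin φ·ΔZ = (0.989719)(0.986694)(554) + (0.989719)(-0.162586)(-158) + (0.143026)(517) = 640.38 m.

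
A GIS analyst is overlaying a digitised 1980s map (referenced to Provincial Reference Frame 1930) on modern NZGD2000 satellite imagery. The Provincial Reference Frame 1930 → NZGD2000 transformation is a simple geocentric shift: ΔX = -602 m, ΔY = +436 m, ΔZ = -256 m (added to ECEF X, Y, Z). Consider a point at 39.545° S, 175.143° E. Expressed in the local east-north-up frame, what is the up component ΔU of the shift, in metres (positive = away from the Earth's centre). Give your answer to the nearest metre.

At φ = -39.545°, λ = 175.143°: sin φ = -0.636684, cos φ = 0.771125, sin λ = 0.084669, cos λ = -0.996409.
ΔU = cos φ cos λ·ΔX + cos φ sin λ·ΔY + sin φ·ΔZ = (0.771125)(-0.996409)(-602) + (0.771125)(0.084669)(436) + (-0.636684)(-256) = 654.01 m.

ΔU = 654 m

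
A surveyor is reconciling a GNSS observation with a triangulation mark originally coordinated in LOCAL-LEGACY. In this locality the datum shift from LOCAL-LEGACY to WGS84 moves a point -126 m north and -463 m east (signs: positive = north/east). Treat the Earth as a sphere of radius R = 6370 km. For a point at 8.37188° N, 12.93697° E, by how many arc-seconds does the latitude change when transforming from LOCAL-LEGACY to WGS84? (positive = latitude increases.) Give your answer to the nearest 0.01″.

Δφ = -4.08″

On a sphere of radius R, 1 rad of latitude = R, so Δφ = ΔN / R = -126.0 / 6370000 = -1.9780e-05 rad = -4.080″.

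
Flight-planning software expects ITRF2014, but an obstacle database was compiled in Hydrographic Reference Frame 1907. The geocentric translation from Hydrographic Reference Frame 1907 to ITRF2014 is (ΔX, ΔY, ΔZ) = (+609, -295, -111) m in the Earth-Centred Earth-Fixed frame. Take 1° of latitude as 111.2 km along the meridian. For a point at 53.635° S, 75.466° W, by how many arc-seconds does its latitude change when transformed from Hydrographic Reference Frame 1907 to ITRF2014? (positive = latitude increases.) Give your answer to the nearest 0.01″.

Δφ = 9.30″

sin φ = -0.805256, cos φ = 0.592927, sin λ = -0.967999, cos λ = 0.250954.
North component: ΔN = −sin φ cos λ·ΔX − sin φ sin λ·ΔY + cos φ·ΔZ = −(-0.805256)(0.250954)(609) − (-0.805256)(-0.967999)(-295) + (0.592927)(-111) = 287.20 m.
1° of latitude spans 111200 m, so Δφ = 287.20 / 111200 × 3600 = 9.298″.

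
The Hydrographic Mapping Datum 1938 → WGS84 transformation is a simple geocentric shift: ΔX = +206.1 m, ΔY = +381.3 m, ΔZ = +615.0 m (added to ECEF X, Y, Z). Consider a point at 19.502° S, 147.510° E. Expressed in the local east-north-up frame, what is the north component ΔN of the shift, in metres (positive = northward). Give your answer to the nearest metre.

ΔN = 590 m

The local north axis is (−sin φ cos λ, −sin φ sin λ, cos φ), giving ΔN = -58.035 + 68.376 + 579.717 = 590.06 m.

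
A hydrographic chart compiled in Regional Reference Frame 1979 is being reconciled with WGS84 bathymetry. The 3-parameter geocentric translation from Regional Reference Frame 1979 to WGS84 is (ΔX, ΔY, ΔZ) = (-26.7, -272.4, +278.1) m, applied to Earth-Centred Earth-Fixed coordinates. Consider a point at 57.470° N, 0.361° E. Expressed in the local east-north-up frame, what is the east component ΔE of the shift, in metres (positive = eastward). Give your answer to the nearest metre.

The local east axis at (φ, λ) is (−sin λ, cos λ, 0), so ΔE = −sin(0.361°)·(-26.7) + cos(0.361°)·(-272.4) = -272.23 m.

ΔE = -272 m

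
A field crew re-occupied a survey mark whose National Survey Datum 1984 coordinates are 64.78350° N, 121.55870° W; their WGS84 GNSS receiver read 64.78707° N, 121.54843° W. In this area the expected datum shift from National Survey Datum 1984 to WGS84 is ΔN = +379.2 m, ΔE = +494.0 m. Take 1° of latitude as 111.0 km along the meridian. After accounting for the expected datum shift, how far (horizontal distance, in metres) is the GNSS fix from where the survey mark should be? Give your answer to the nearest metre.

Observed coordinate differences: Δφ = +0.00357°, Δλ = +0.01027°.
Converting to metres (1° lat = 111000 m, cos φ = 0.426040): observed ΔN = 396.3 m, observed ΔE = 485.7 m.
Subtracting the expected shift leaves a residual of 396.3 − (379.2) = 17.1 m north and 485.7 − (494.0) = -8.3 m east.
Residual distance = √(17.1² + (-8.3)²) = 19.0 m.

19 m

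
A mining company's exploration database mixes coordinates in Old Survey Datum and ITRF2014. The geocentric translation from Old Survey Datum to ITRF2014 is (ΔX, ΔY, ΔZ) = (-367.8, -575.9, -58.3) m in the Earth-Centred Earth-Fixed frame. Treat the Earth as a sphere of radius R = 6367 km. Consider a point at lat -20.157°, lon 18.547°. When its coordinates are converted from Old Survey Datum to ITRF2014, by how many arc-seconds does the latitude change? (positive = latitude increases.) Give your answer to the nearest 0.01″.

Δφ = -7.71″

sin φ = -0.344594, cos φ = 0.938752, sin λ = 0.318082, cos λ = 0.948063.
North component: ΔN = −sin φ cos λ·ΔX − sin φ sin λ·ΔY + cos φ·ΔZ = −(-0.344594)(0.948063)(-367.8) − (-0.344594)(0.318082)(-575.9) + (0.938752)(-58.3) = -238.01 m.
1° of latitude spans πR/180 = 111125 m, so Δφ = -238.01 / 111125 × 3600 = -7.711″.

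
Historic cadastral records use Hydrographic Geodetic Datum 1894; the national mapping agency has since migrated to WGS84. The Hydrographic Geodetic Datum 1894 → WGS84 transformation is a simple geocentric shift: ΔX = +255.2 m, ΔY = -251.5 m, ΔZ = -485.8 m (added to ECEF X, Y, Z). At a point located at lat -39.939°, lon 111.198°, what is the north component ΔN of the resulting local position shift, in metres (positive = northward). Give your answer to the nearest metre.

The local north axis is (−sin φ cos λ, −sin φ sin λ, cos φ), giving ΔN = -59.240 − 150.531 − 372.477 = -582.25 m.

ΔN = -582 m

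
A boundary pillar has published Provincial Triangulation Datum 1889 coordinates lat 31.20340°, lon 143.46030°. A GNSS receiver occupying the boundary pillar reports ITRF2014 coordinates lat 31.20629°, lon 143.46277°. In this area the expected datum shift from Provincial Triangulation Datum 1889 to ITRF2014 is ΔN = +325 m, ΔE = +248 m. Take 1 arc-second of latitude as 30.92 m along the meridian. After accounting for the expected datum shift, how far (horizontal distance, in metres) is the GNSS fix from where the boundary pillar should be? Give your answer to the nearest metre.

13 m

Observed coordinate differences: Δφ = +0.00289°, Δλ = +0.00247°.
Converting to metres (1° lat = 111312 m, cos φ = 0.855334): observed ΔN = 321.7 m, observed ΔE = 235.2 m.
Subtracting the expected shift leaves a residual of 321.7 − (325) = -3.3 m north and 235.2 − (248) = -12.8 m east.
Residual distance = √((-3.3)² + (-12.8)²) = 13.3 m.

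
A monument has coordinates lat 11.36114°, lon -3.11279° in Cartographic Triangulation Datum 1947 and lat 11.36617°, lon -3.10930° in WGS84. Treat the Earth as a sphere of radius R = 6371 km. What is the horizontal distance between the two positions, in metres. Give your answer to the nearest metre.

Δφ = 11.36617° − 11.36114° = +0.00503°; Δλ = -3.10930° − -3.11279° = +0.00349°.
1° along a meridian = πR/180 = 111195 m.
ΔN = Δφ × 111195 = 559.3 m; ΔE = Δλ × 111195 × cos(11.36114°) = +0.00349 × 111195 × 0.980405 = 380.5 m.
Distance = √(ΔE² + ΔN²) = √(380.5² + 559.3²) = 676.4 m.

676 m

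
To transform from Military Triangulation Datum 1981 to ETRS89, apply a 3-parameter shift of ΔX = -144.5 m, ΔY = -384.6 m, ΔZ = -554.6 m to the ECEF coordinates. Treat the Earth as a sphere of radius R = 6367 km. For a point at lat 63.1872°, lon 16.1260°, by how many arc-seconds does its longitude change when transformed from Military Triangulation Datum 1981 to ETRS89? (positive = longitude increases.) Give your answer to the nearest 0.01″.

Δλ = -23.65″

sin φ = 0.892485, cos φ = 0.451077, sin λ = 0.277751, cos λ = 0.960653.
East component: ΔE = −sin λ·ΔX + cos λ·ΔY = −(0.277751)(-144.5) + (0.960653)(-384.6) = -329.33 m.
1° of latitude spans πR/180 = 111125 m; at latitude φ, 1° of longitude spans that × cos φ = 50126.0 m, so Δλ = -329.33 / 50126.0 × 3600 = -23.652″.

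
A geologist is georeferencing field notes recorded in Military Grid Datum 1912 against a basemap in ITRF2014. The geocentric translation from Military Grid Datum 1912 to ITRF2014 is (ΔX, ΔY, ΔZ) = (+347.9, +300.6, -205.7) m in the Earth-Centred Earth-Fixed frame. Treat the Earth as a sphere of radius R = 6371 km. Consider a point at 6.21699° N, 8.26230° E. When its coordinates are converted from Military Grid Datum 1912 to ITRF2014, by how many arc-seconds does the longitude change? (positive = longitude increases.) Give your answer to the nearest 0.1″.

Δλ = 8.1″

sin φ = 0.108294, cos φ = 0.994119, sin λ = 0.143705, cos λ = 0.989621.
East component: ΔE = −sin λ·ΔX + cos λ·ΔY = −(0.143705)(347.9) + (0.989621)(300.6) = 247.48 m.
1° of latitude spans πR/180 = 111195 m; at latitude φ, 1° of longitude spans that × cos φ = 110541.0 m, so Δλ = 247.48 / 110541.0 × 3600 = 8.060″.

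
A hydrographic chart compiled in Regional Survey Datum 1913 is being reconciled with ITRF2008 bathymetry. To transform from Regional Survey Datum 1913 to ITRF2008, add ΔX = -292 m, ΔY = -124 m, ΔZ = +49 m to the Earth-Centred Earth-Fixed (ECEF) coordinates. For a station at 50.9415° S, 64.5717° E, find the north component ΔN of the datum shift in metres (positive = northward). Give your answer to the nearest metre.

ΔN = -153 m

At φ = -50.9415°, λ = 64.5717°: sin φ = -0.776503, cos φ = 0.630114, sin λ = 0.903123, cos λ = 0.429381.
ΔN = −sin φ cos λ·ΔX − sin φ sin λ·ΔY + cos φ·ΔZ = −(-0.776503)(0.429381)(-292) − (-0.776503)(0.903123)(-124) + (0.630114)(49) = -153.44 m.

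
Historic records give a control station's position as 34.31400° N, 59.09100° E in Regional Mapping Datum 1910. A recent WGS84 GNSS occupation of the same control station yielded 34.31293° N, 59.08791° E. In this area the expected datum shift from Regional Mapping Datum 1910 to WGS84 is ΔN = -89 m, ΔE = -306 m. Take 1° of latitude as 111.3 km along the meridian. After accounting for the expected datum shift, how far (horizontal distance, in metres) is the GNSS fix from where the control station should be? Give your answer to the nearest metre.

37 m

Observed coordinate differences: Δφ = -0.00107°, Δλ = -0.00309°.
Converting to metres (1° lat = 111300 m, cos φ = 0.825961): observed ΔN = -119.1 m, observed ΔE = -284.1 m.
Subtracting the expected shift leaves a residual of -119.1 − (-89) = -30.1 m north and -284.1 − (-306) = 21.9 m east.
Residual distance = √((-30.1)² + 21.9²) = 37.2 m.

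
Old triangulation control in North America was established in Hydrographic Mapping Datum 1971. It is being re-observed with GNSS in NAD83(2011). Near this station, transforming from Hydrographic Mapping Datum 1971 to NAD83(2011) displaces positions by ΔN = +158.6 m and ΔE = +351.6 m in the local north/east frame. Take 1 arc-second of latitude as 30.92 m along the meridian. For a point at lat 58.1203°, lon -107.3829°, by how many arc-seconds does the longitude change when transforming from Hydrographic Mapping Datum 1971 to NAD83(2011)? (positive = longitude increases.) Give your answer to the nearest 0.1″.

Δλ = 21.5″

At latitude 58.1203°, cos φ = 0.528138.
1″ of longitude at this latitude = 30.92 × cos φ = 16.3300 m, so Δλ = 351.6 / 16.3300 = 21.531″.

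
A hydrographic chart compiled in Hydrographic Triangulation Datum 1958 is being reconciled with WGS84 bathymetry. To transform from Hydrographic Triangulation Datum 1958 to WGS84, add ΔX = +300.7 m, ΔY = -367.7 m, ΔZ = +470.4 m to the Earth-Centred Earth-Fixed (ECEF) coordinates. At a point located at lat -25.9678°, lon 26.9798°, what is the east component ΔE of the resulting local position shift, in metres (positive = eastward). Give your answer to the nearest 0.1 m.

ΔE = -464.1 m

The local east axis at (φ, λ) is (−sin λ, cos λ, 0), so ΔE = −sin(26.9798°)·300.7 + cos(26.9798°)·(-367.7) = -464.10 m.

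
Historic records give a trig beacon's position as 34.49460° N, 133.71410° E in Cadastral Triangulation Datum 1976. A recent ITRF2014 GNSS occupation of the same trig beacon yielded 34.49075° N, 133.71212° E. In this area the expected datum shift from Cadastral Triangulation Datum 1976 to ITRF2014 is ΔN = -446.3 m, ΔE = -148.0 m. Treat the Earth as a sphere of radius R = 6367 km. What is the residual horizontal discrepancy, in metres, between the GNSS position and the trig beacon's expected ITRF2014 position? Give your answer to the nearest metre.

Observed coordinate differences: Δφ = -0.00385°, Δλ = -0.00198°.
Converting to metres (1° lat = 111125 m, cos φ = 0.824180): observed ΔN = -427.8 m, observed ΔE = -181.3 m.
Subtracting the expected shift leaves a residual of -427.8 − (-446.3) = 18.5 m north and -181.3 − (-148.0) = -33.3 m east.
Residual distance = √(18.5² + (-33.3)²) = 38.1 m.

38 m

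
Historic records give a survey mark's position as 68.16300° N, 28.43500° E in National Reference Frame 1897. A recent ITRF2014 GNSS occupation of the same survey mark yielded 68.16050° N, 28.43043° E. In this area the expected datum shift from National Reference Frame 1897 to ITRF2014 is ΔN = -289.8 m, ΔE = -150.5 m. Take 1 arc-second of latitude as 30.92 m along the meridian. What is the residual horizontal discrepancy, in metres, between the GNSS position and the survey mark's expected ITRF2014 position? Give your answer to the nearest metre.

40 m

Observed coordinate differences: Δφ = -0.00250°, Δλ = -0.00457°.
Converting to metres (1° lat = 111312 m, cos φ = 0.371967): observed ΔN = -278.3 m, observed ΔE = -189.2 m.
Subtracting the expected shift leaves a residual of -278.3 − (-289.8) = 11.5 m north and -189.2 − (-150.5) = -38.7 m east.
Residual distance = √(11.5² + (-38.7)²) = 40.4 m.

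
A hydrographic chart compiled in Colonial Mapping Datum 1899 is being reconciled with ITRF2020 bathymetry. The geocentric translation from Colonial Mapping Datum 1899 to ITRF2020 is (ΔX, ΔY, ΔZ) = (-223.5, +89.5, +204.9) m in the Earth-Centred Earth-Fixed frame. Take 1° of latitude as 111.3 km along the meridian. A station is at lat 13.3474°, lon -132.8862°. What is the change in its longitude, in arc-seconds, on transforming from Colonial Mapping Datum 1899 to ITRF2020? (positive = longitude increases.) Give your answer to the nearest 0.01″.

sin φ = 0.230855, cos φ = 0.972988, sin λ = -0.732707, cos λ = -0.680544.
East component: ΔE = −sin λ·ΔX + cos λ·ΔY = −(-0.732707)(-223.5) + (-0.680544)(89.5) = -224.67 m.
1° of latitude spans 111300 m; at latitude φ, 1° of longitude spans that × cos φ = 108293.6 m, so Δλ = -224.67 / 108293.6 × 3600 = -7.469″.

Δλ = -7.47″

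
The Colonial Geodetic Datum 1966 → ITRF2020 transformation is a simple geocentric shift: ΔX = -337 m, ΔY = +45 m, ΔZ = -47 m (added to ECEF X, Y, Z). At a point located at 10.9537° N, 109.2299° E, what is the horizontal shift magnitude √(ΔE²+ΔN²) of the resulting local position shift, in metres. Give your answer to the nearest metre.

313 m

At φ = 10.9537°, λ = 109.2299°: sin φ = 0.190016, cos φ = 0.981781, sin λ = 0.944205, cos λ = -0.329359.
ΔE = −sin λ·ΔX + cos λ·ΔY = −(0.944205)·(-337) + (-0.329359)·(45) = 303.38 m.
ΔN = −sin φ cos λ·ΔX − sin φ sin λ·ΔY + cos φ·ΔZ = −(0.190016)(-0.329359)(-337) − (0.190016)(0.944205)(45) + (0.981781)(-47) = -75.31 m.
Horizontal magnitude = √(ΔE² + ΔN²) = √(303.38² + (-75.31)²) = 312.58 m.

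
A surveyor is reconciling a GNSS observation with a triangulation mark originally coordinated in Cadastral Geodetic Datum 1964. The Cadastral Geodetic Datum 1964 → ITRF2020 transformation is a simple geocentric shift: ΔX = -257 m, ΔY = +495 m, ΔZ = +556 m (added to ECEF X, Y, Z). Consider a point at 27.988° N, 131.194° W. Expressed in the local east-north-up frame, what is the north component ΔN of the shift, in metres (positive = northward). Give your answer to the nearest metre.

The local north axis is (−sin φ cos λ, −sin φ sin λ, cos φ), giving ΔN = -79.433 + 174.800 + 490.974 = 586.34 m.

ΔN = 586 m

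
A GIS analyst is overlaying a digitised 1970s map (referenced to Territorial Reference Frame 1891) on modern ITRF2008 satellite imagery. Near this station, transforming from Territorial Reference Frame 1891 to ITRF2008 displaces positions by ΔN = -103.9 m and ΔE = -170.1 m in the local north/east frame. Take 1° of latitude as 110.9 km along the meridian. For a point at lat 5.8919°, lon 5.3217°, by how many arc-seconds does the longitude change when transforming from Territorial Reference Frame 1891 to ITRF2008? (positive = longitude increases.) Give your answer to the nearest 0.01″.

Δλ = -5.55″

At latitude 5.8919°, cos φ = 0.994717.
1° of longitude at this latitude = 110.9 × cos φ = 110.31 km, so Δλ = -170.1 / 110314.2 = -0.0015420° = -5.551″.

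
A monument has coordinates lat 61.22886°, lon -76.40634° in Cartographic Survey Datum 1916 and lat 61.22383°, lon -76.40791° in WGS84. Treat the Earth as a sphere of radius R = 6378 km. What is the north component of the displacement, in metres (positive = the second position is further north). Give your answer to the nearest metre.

Δφ = 61.22383° − 61.22886° = -0.00503°; Δλ = -76.40791° − -76.40634° = -0.00157°.
1° along a meridian = πR/180 = 111317 m.
ΔN = Δφ × 111317 = -559.9 m; ΔE = Δλ × 111317 × cos(61.22886°) = -0.00157 × 111317 × 0.481312 = -84.1 m.

ΔN = -560 m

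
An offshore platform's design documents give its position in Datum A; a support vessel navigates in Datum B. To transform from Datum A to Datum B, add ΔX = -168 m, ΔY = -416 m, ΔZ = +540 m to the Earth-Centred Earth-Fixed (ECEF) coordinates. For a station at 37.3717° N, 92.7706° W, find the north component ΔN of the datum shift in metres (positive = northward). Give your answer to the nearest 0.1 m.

ΔN = 172.0 m

At φ = 37.3717°, λ = -92.7706°: sin φ = 0.606983, cos φ = 0.794715, sin λ = -0.998831, cos λ = -0.048337.
ΔN = −sin φ cos λ·ΔX − sin φ sin λ·ΔY + cos φ·ΔZ = −(0.606983)(-0.048337)(-168) − (0.606983)(-0.998831)(-416) + (0.794715)(540) = 172.01 m.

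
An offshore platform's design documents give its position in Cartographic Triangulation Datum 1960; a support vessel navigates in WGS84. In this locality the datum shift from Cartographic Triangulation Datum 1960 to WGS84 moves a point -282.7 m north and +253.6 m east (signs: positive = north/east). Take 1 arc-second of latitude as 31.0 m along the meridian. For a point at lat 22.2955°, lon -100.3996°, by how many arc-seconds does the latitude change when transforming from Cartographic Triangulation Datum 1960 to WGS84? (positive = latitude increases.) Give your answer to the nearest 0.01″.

1″ of latitude = 31.00 m, so Δφ = -282.7 / 31.00 = -9.119″.

Δφ = -9.12″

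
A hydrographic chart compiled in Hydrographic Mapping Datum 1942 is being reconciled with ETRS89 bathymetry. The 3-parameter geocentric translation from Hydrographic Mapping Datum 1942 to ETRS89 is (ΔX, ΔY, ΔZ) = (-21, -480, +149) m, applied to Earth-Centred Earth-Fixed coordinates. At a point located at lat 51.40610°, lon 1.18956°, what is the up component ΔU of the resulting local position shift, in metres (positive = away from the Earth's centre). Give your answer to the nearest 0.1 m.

The local up (radial) axis is (cos φ cos λ, cos φ sin λ, sin φ), giving ΔU = -13.097 − 6.216 + 116.456 = 97.14 m.

ΔU = 97.1 m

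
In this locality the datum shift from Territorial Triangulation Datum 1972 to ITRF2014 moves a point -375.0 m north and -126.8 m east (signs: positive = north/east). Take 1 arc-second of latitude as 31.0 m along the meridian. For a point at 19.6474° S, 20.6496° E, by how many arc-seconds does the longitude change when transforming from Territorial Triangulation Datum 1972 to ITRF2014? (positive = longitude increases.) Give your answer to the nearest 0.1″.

At latitude -19.6474°, cos φ = 0.941780.
1″ of longitude at this latitude = 31.00 × cos φ = 29.1952 m, so Δλ = -126.8 / 29.1952 = -4.343″.

Δλ = -4.3″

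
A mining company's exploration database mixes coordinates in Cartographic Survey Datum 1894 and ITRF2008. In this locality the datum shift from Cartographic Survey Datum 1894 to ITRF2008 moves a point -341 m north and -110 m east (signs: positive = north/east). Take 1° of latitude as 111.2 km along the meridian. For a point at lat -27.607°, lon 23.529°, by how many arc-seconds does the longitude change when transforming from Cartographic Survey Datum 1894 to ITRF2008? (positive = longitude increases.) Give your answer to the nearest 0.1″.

Δλ = -4.0″

At latitude -27.607°, cos φ = 0.886147.
1° of longitude at this latitude = 111.2 × cos φ = 98.54 km, so Δλ = -110.0 / 98539.5 = -0.0011163° = -4.019″.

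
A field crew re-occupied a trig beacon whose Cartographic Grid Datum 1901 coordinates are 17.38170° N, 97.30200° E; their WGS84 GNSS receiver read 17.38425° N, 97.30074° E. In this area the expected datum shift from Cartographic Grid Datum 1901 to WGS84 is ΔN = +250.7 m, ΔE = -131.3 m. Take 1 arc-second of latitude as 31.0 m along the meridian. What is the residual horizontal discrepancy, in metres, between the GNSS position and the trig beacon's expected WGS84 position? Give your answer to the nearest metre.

34 m

Observed coordinate differences: Δφ = +0.00255°, Δλ = -0.00126°.
Converting to metres (1° lat = 111600 m, cos φ = 0.954336): observed ΔN = 284.6 m, observed ΔE = -134.2 m.
Subtracting the expected shift leaves a residual of 284.6 − (250.7) = 33.9 m north and -134.2 − (-131.3) = -2.9 m east.
Residual distance = √(33.9² + (-2.9)²) = 34.0 m.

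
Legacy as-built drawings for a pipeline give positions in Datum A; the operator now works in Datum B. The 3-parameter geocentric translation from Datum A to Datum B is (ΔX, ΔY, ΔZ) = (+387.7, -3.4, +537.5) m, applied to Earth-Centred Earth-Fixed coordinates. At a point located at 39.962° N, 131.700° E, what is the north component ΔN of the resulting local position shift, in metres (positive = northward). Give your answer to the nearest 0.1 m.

At φ = 39.962°, λ = 131.700°: sin φ = 0.642279, cos φ = 0.766471, sin λ = 0.746638, cos λ = -0.665230.
ΔN = −sin φ cos λ·ΔX − sin φ sin λ·ΔY + cos φ·ΔZ = −(0.642279)(-0.665230)(387.7) − (0.642279)(0.746638)(-3.4) + (0.766471)(537.5) = 579.26 m.

ΔN = 579.3 m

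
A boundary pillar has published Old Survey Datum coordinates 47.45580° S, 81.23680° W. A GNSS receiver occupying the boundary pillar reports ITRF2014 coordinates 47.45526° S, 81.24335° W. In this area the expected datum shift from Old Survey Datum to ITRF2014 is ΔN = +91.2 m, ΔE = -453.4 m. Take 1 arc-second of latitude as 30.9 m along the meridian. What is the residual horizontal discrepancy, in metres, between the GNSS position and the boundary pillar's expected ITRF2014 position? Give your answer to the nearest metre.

Observed coordinate differences: Δφ = +0.00054°, Δλ = -0.00655°.
Converting to metres (1° lat = 111240 m, cos φ = 0.676159): observed ΔN = 60.1 m, observed ΔE = -492.7 m.
Subtracting the expected shift leaves a residual of 60.1 − (91.2) = -31.1 m north and -492.7 − (-453.4) = -39.3 m east.
Residual distance = √((-31.1)² + (-39.3)²) = 50.1 m.

50 m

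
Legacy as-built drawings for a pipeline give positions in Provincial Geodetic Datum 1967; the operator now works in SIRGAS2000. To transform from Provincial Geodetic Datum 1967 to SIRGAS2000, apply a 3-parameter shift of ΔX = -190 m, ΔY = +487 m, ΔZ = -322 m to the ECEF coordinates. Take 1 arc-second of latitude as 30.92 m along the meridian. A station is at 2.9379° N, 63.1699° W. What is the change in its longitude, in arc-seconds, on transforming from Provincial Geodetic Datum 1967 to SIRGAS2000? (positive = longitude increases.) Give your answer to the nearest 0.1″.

Δλ = 1.6″

sin φ = 0.051254, cos φ = 0.998686, sin λ = -0.892349, cos λ = 0.451346.
East component: ΔE = −sin λ·ΔX + cos λ·ΔY = −(-0.892349)(-190) + (0.451346)(487) = 50.26 m.
1° of latitude spans 3600 × 30.92 = 111312 m; at latitude φ, 1° of longitude spans that × cos φ = 111165.7 m, so Δλ = 50.26 / 111165.7 × 3600 = 1.628″.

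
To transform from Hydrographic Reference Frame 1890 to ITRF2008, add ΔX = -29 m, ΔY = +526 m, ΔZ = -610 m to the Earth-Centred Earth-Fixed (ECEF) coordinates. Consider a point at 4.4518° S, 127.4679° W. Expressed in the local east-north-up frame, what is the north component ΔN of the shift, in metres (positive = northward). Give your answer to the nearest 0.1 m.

ΔN = -639.2 m

At φ = -4.4518°, λ = -127.4679°: sin φ = -0.077620, cos φ = 0.996983, sin λ = -0.793694, cos λ = -0.608317.
ΔN = −sin φ cos λ·ΔX − sin φ sin λ·ΔY + cos φ·ΔZ = −(-0.077620)(-0.608317)(-29) − (-0.077620)(-0.793694)(526) + (0.996983)(-610) = -639.20 m.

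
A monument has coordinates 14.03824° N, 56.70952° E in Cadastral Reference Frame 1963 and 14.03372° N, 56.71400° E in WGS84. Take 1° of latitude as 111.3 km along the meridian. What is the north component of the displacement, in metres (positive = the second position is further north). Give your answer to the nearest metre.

ΔN = -503 m

Δφ = 14.03372° − 14.03824° = -0.00452°; Δλ = 56.71400° − 56.70952° = +0.00448°.
ΔN = Δφ × 111300 = -503.1 m; ΔE = Δλ × 111300 × cos(14.03824°) = +0.00448 × 111300 × 0.970134 = 483.7 m.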